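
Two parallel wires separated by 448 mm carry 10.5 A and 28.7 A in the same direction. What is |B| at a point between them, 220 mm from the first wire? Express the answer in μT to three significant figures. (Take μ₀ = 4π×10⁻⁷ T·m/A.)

B ≈ 15.6 μT

Each long wire gives B = μ₀I/(2πd). Distances are d₁ = 0.22 m and d₂ = 0.228 m.
B₁ = 9.55×10⁻⁶ T, B₂ = 2.52×10⁻⁵ T.
Between parallel currents the two contributions point in opposite directions, so they subtract. B = |B₁ − B₂| = |9.55×10⁻⁶ − 2.52×10⁻⁵| = 1.56×10⁻⁵ T.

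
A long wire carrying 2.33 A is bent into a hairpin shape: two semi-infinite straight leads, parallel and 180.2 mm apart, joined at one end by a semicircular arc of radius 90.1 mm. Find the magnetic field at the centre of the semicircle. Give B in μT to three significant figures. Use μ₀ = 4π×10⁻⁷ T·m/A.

The semicircular arc contributes B_arc = μ₀I·π/(4πR) = μ₀I/(4R) = 8.12×10⁻⁶ T.
Each semi-infinite lead is at perpendicular distance R = 0.0901 m from the centre, with the perpendicular foot at its near end, so it contributes μ₀I/(4πR); both point the same way, together 5.17×10⁻⁶ T.
Arc and leads all point the same direction: B = 8.12×10⁻⁶ + 5.17×10⁻⁶ = 1.33×10⁻⁵ T.

B ≈ 13.3 μT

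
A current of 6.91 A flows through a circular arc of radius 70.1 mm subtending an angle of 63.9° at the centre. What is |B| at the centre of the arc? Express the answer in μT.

B ≈ 11.0 μT

The Biot–Savart field of a circular arc at its centre is B = μ₀Iφ/(4πR), with φ = 1.115 rad.
B = (4π×10⁻⁷ × 6.91 × 1.115) / (4π × 0.0701) = 1.10×10⁻⁵ T.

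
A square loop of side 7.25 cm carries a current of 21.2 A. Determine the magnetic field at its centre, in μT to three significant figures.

B ≈ 331 μT

Each side is a finite straight segment at perpendicular distance d = a/(2 tan(π/4)) = 0.03625 m from the centre, with end-angles ±π/4.
One side contributes B₁ = (μ₀I/4πd)·2 sin(π/4) = 8.27×10⁻⁵ T.
All 4 sides add in the same direction: B = 4 × 8.27×10⁻⁵ = 3.31×10⁻⁴ T.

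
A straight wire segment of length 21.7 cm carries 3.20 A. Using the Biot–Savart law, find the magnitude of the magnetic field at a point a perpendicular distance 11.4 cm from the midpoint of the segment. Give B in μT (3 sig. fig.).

For a finite straight segment, B = (μ₀I/4πd)(sinθ₁ + sinθ₂), where θ₁, θ₂ are the angles from the perpendicular to each end.
The perpendicular from the point meets the wire at its midpoint, so each end is L/2 = 0.1085 m away along the wire.
sinθ₁ = 0.1085/√(0.1085²+0.114²) = 0.6894; sinθ₂ = 0.1085/√(0.1085²+0.114²) = 0.6894.
B = (4π×10⁻⁷ × 3.20) / (4π × 0.114) × (0.6894 + 0.6894) = 3.87×10⁻⁶ T.

B ≈ 3.87 μT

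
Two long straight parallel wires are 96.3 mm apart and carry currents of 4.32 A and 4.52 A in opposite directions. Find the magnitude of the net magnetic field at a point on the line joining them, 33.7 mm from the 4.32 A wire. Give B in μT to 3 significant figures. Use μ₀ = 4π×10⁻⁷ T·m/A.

Each long wire gives B = μ₀I/(2πd). Distances are d₁ = 0.0337 m and d₂ = 0.0626 m.
B₁ = 2.56×10⁻⁵ T, B₂ = 1.44×10⁻⁵ T.
Between antiparallel currents both contributions point the same way, so they add. B = B₁ + B₂ = 2.56×10⁻⁵ + 1.44×10⁻⁵ = 4.01×10⁻⁵ T.

B ≈ 40.1 μT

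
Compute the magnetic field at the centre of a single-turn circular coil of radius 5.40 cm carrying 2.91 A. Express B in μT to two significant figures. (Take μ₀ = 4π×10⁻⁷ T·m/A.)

B ≈ 34 μT

At the centre of a circular loop the Biot–Savart law gives B = μ₀I/(2R).
B = (4π×10⁻⁷ × 2.91) / (2 × 0.054) = 3.39×10⁻⁵ T.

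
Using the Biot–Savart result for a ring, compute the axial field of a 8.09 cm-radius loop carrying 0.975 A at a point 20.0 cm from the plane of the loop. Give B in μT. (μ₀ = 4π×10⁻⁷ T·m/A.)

B ≈ 0.399 μT

On the axis of a circular loop, B = μ₀IR² / [2(R²+z²)^(3/2)].
R² + z² = (0.0809)² + (0.2)² = 0.04654 m², and (R²+z²)^(3/2) = 1.00×10⁻² m³.
B = (4π×10⁻⁷ × 0.975 × 0.006545) / (2 × 1.00×10⁻²) = 3.99×10⁻⁷ T.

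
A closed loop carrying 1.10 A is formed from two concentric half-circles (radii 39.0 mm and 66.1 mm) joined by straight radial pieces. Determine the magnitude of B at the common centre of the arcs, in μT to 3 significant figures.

B ≈ 3.63 μT

The radial connectors point toward the centre, so dl × r̂ = 0 and they contribute nothing.
Each semicircle gives μ₀I/(4R): inner arc 8.86×10⁻⁶ T, outer arc 5.23×10⁻⁶ T.
The two arcs carry current in opposite angular senses, so their fields oppose: B = |8.86×10⁻⁶ − 5.23×10⁻⁶| = 3.63×10⁻⁶ T.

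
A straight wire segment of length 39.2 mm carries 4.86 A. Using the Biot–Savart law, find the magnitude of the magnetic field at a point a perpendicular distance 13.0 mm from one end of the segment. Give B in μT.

For a finite straight segment, B = (μ₀I/4πd)(sinθ₁ + sinθ₂), where θ₁, θ₂ are the angles from the perpendicular to each end.
The perpendicular foot is at one end, so the two end-offsets along the wire are 0 and L = 0.0392 m.
sinθ₁ = 0/√(0²+0.013²) = 0.0000; sinθ₂ = 0.0392/√(0.0392²+0.013²) = 0.9492.
B = (4π×10⁻⁷ × 4.86) / (4π × 0.013) × (0.0000 + 0.9492) = 3.55×10⁻⁵ T.

B ≈ 35.5 μT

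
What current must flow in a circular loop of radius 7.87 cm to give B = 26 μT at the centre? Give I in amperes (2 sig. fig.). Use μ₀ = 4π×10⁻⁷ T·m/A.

I ≈ 3.3 A

At the centre of a circular loop B = μ₀I/(2R), so I = 2RB/μ₀.
With R = 0.0787 m, I = 2 × 0.0787 × 2.60×10⁻⁵ / (4π×10⁻⁷) = 3.26 A.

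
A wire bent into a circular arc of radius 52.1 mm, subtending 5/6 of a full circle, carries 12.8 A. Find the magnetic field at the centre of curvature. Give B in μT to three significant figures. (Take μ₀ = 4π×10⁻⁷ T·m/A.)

The Biot–Savart field of a circular arc at its centre is B = μ₀Iφ/(4πR), with φ = 5.236 rad.
B = (4π×10⁻⁷ × 12.8 × 5.236) / (4π × 0.0521) = 1.29×10⁻⁴ T.

B ≈ 129 μT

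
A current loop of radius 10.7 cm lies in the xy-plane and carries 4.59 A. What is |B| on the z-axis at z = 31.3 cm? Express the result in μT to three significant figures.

B ≈ 0.912 μT

On the axis of a circular loop, B = μ₀IR² / [2(R²+z²)^(3/2)].
R² + z² = (0.107)² + (0.313)² = 0.1094 m², and (R²+z²)^(3/2) = 3.62×10⁻² m³.
B = (4π×10⁻⁷ × 4.59 × 0.01145) / (2 × 3.62×10⁻²) = 9.12×10⁻⁷ T.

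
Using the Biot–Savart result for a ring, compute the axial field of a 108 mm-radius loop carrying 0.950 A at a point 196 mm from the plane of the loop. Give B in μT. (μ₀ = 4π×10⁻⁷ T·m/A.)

On the axis of a circular loop, B = μ₀IR² / [2(R²+z²)^(3/2)].
R² + z² = (0.108)² + (0.196)² = 0.05008 m², and (R²+z²)^(3/2) = 1.12×10⁻² m³.
B = (4π×10⁻⁷ × 0.950 × 0.01166) / (2 × 1.12×10⁻²) = 6.21×10⁻⁷ T.

B ≈ 0.621 μT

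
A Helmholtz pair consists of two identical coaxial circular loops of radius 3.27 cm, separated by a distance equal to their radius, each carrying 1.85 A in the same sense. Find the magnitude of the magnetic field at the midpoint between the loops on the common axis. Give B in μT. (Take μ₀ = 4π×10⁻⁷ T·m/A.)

Each loop contributes B = μ₀IR²/[2(R²+z²)^(3/2)] on the axis, with z measured from that loop.
Loop 1 (z = 0.01635 m): B₁ = 2.54×10⁻⁵ T. Loop 2 (z = 0.01635 m): B₂ = 2.54×10⁻⁵ T.
The fields add: B = B₁ + B₂ = 5.09×10⁻⁵ T.

B ≈ 50.9 μT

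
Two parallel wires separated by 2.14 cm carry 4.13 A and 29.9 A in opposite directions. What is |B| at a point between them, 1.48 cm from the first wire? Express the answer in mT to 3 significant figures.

Each long wire gives B = μ₀I/(2πd). Distances are d₁ = 0.0148 m and d₂ = 0.0066 m.
B₁ = 5.58×10⁻⁵ T, B₂ = 9.06×10⁻⁴ T.
Between antiparallel currents both contributions point the same way, so they add. B = B₁ + B₂ = 5.58×10⁻⁵ + 9.06×10⁻⁴ = 9.62×10⁻⁴ T.

B ≈ 0.962 mT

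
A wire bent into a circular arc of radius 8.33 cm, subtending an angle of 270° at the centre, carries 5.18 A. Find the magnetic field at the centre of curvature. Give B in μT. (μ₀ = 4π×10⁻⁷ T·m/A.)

B ≈ 29.3 μT

The Biot–Savart field of a circular arc at its centre is B = μ₀Iφ/(4πR), with φ = 4.712 rad.
B = (4π×10⁻⁷ × 5.18 × 4.712) / (4π × 0.0833) = 2.93×10⁻⁵ T.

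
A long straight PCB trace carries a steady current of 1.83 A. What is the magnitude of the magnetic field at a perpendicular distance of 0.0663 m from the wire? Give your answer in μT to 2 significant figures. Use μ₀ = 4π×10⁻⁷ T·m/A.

B ≈ 5.5 μT

For an infinitely long straight wire, B = μ₀I/(2πd).
B = (4π×10⁻⁷ × 1.83) / (2π × 0.0663) = 5.52×10⁻⁶ T.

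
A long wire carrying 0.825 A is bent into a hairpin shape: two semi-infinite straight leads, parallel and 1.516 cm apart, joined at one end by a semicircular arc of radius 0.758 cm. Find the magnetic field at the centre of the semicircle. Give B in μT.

The semicircular arc contributes B_arc = μ₀I·π/(4πR) = μ₀I/(4R) = 3.42×10⁻⁵ T.
Each semi-infinite lead is at perpendicular distance R = 0.00758 m from the centre, with the perpendicular foot at its near end, so it contributes μ₀I/(4πR); both point the same way, together 2.18×10⁻⁵ T.
Arc and leads all point the same direction: B = 3.42×10⁻⁵ + 2.18×10⁻⁵ = 5.60×10⁻⁵ T.

B ≈ 56.0 μT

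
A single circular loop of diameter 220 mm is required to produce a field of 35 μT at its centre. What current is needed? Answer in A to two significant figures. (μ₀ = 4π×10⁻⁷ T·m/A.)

At the centre of a circular loop B = μ₀I/(2R), so I = 2RB/μ₀.
With R = 0.11 m, I = 2 × 0.11 × 3.50×10⁻⁵ / (4π×10⁻⁷) = 6.13 A.

I ≈ 6.1 A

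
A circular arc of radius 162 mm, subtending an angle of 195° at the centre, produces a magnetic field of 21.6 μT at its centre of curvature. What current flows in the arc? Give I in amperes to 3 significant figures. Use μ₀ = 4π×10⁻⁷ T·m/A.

For a circular arc, B = μ₀Iφ/(4πR) with φ in radians; here φ = 3.403 rad.
So I = 4πRB/(μ₀φ) = 4π × 0.162 × 2.16×10⁻⁵ / (4π×10⁻⁷ × 3.403) = 10.3 A.

I ≈ 10.3 A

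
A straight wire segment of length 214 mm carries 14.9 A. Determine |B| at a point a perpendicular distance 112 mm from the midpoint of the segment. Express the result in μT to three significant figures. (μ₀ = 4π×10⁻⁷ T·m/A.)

B ≈ 18.4 μT

For a finite straight segment, B = (μ₀I/4πd)(sinθ₁ + sinθ₂), where θ₁, θ₂ are the angles from the perpendicular to each end.
The perpendicular from the point meets the wire at its midpoint, so each end is L/2 = 0.107 m away along the wire.
sinθ₁ = 0.107/√(0.107²+0.112²) = 0.6908; sinθ₂ = 0.107/√(0.107²+0.112²) = 0.6908.
B = (4π×10⁻⁷ × 14.9) / (4π × 0.112) × (0.6908 + 0.6908) = 1.84×10⁻⁵ T.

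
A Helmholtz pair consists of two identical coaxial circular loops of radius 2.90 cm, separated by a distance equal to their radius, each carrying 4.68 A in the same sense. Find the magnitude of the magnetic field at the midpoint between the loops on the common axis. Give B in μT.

Each loop contributes B = μ₀IR²/[2(R²+z²)^(3/2)] on the axis, with z measured from that loop.
Loop 1 (z = 0.0145 m): B₁ = 7.26×10⁻⁵ T. Loop 2 (z = 0.0145 m): B₂ = 7.26×10⁻⁵ T.
The fields add: B = B₁ + B₂ = 1.45×10⁻⁴ T.

B ≈ 145 μT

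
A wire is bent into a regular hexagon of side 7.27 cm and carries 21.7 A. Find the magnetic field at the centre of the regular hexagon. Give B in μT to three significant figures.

Each side is a finite straight segment at perpendicular distance d = a/(2 tan(π/6)) = 0.06296 m from the centre, with end-angles ±π/6.
One side contributes B₁ = (μ₀I/4πd)·2 sin(π/6) = 3.45×10⁻⁵ T.
All 6 sides add in the same direction: B = 6 × 3.45×10⁻⁵ = 2.07×10⁻⁴ T.

B ≈ 207 μT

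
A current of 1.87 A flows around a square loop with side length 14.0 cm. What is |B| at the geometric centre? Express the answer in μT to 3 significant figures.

B ≈ 15.1 μT

Each side is a finite straight segment at perpendicular distance d = a/(2 tan(π/4)) = 0.07 m from the centre, with end-angles ±π/4.
One side contributes B₁ = (μ₀I/4πd)·2 sin(π/4) = 3.78×10⁻⁶ T.
All 4 sides add in the same direction: B = 4 × 3.78×10⁻⁶ = 1.51×10⁻⁵ T.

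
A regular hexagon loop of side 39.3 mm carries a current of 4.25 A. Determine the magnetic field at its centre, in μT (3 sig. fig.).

Each side is a finite straight segment at perpendicular distance d = a/(2 tan(π/6)) = 0.03403 m from the centre, with end-angles ±π/6.
One side contributes B₁ = (μ₀I/4πd)·2 sin(π/6) = 1.25×10⁻⁵ T.
All 6 sides add in the same direction: B = 6 × 1.25×10⁻⁵ = 7.49×10⁻⁵ T.

B ≈ 74.9 μT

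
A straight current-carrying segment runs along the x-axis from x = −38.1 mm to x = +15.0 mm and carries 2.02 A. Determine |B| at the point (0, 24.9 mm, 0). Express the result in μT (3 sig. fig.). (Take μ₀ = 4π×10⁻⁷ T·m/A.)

B ≈ 11.0 μT

For a finite straight segment, B = (μ₀I/4πd)(sinθ₁ + sinθ₂), where θ₁, θ₂ are the angles from the perpendicular to each end.
The perpendicular distance is d = 0.0249 m; the end-offsets along the wire are a = 0.0381 m and b = 0.015 m.
sinθ₁ = 0.0381/√(0.0381²+0.0249²) = 0.8371; sinθ₂ = 0.015/√(0.015²+0.0249²) = 0.5160.
B = (4π×10⁻⁷ × 2.02) / (4π × 0.0249) × (0.8371 + 0.5160) = 1.10×10⁻⁵ T.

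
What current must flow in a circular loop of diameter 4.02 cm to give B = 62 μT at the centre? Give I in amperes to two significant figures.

I ≈ 2.0 A

At the centre of a circular loop B = μ₀I/(2R), so I = 2RB/μ₀.
With R = 0.0201 m, I = 2 × 0.0201 × 6.20×10⁻⁵ / (4π×10⁻⁷) = 1.98 A.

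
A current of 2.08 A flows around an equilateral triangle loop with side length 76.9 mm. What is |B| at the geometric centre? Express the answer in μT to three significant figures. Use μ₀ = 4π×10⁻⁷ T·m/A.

B ≈ 48.7 μT

Each side is a finite straight segment at perpendicular distance d = a/(2 tan(π/3)) = 0.0222 m from the centre, with end-angles ±π/3.
One side contributes B₁ = (μ₀I/4πd)·2 sin(π/3) = 1.62×10⁻⁵ T.
All 3 sides add in the same direction: B = 3 × 1.62×10⁻⁵ = 4.87×10⁻⁵ T.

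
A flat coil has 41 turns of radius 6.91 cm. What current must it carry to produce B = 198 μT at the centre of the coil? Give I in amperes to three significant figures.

I ≈ 0.531 A

For an N-turn coil, B = Nμ₀I/(2R) with R = 0.0691 m, so I = 2RB/(Nμ₀) = 2 × 0.0691 × 1.98×10⁻⁴ / (41 × 4π×10⁻⁷) = 0.531 A.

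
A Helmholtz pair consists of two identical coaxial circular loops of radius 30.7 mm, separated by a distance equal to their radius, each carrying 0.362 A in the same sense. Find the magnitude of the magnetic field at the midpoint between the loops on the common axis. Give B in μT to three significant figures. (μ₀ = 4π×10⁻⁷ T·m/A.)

B ≈ 10.6 μT

Each loop contributes B = μ₀IR²/[2(R²+z²)^(3/2)] on the axis, with z measured from that loop.
Loop 1 (z = 0.01535 m): B₁ = 5.30×10⁻⁶ T. Loop 2 (z = 0.01535 m): B₂ = 5.30×10⁻⁶ T.
The fields add: B = B₁ + B₂ = 1.06×10⁻⁵ T.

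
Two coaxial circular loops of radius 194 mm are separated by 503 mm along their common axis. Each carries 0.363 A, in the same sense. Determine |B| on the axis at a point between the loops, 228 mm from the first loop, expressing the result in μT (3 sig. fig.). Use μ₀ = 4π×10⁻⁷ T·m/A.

B ≈ 0.545 μT

Each loop contributes B = μ₀IR²/[2(R²+z²)^(3/2)] on the axis, with z measured from that loop.
Loop 1 (z = 0.228 m): B₁ = 3.20×10⁻⁷ T. Loop 2 (z = 0.275 m): B₂ = 2.25×10⁻⁷ T.
The fields add: B = B₁ + B₂ = 5.45×10⁻⁷ T.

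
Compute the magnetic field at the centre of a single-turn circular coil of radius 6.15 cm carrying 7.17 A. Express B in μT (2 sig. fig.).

At the centre of a circular loop the Biot–Savart law gives B = μ₀I/(2R).
B = (4π×10⁻⁷ × 7.17) / (2 × 0.0615) = 7.33×10⁻⁵ T.

B ≈ 73 μT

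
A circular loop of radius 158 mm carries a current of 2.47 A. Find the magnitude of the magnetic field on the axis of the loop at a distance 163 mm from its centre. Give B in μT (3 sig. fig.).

B ≈ 3.31 μT

On the axis of a circular loop, B = μ₀IR² / [2(R²+z²)^(3/2)].
R² + z² = (0.158)² + (0.163)² = 0.05153 m², and (R²+z²)^(3/2) = 1.17×10⁻² m³.
B = (4π×10⁻⁷ × 2.47 × 0.02496) / (2 × 1.17×10⁻²) = 3.31×10⁻⁶ T.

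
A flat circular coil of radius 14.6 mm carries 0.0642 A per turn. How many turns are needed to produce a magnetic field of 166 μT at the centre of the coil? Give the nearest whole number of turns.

N = 60

For an N-turn coil, B = Nμ₀I/(2R). A single turn gives B₁ = 2.76×10⁻⁶ T with R = 0.0146 m.
N = B/B₁ = 1.66×10⁻⁴ / 2.76×10⁻⁶ = 60.08.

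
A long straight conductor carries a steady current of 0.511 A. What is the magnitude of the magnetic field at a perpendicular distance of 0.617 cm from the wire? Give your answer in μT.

B ≈ 16.6 μT

For an infinitely long straight wire, B = μ₀I/(2πd).
B = (4π×10⁻⁷ × 0.511) / (2π × 0.00617) = 1.66×10⁻⁵ T.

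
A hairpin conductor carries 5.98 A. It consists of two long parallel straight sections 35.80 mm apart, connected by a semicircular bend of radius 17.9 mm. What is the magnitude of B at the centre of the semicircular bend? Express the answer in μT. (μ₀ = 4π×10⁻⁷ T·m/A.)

The semicircular arc contributes B_arc = μ₀I·π/(4πR) = μ₀I/(4R) = 1.05×10⁻⁴ T.
Each semi-infinite lead is at perpendicular distance R = 0.0179 m from the centre, with the perpendicular foot at its near end, so it contributes μ₀I/(4πR); both point the same way, together 6.68×10⁻⁵ T.
Arc and leads all point the same direction: B = 1.05×10⁻⁴ + 6.68×10⁻⁵ = 1.72×10⁻⁴ T.

B ≈ 172 μT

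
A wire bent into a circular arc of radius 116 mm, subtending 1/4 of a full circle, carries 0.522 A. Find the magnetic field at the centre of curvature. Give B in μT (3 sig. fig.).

B ≈ 0.707 μT

The Biot–Savart field of a circular arc at its centre is B = μ₀Iφ/(4πR), with φ = 1.571 rad.
B = (4π×10⁻⁷ × 0.522 × 1.571) / (4π × 0.116) = 7.07×10⁻⁷ T.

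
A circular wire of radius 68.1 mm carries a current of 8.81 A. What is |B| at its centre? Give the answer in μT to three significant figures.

B ≈ 81.3 μT

At the centre of a circular loop the Biot–Savart law gives B = μ₀I/(2R).
B = (4π×10⁻⁷ × 8.81) / (2 × 0.0681) = 8.13×10⁻⁵ T.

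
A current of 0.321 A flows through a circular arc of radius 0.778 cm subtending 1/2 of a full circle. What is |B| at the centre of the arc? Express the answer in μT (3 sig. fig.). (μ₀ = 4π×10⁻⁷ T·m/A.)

B ≈ 13.0 μT

The Biot–Savart field of a circular arc at its centre is B = μ₀Iφ/(4πR), with φ = 3.142 rad.
B = (4π×10⁻⁷ × 0.321 × 3.142) / (4π × 0.00778) = 1.30×10⁻⁵ T.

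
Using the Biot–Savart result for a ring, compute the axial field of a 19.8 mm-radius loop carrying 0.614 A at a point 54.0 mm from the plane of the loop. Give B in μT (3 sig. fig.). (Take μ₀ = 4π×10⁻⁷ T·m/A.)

B ≈ 0.795 μT

On the axis of a circular loop, B = μ₀IR² / [2(R²+z²)^(3/2)].
R² + z² = (0.0198)² + (0.054)² = 0.003308 m², and (R²+z²)^(3/2) = 1.90×10⁻⁴ m³.
B = (4π×10⁻⁷ × 0.614 × 0.000392) / (2 × 1.90×10⁻⁴) = 7.95×10⁻⁷ T.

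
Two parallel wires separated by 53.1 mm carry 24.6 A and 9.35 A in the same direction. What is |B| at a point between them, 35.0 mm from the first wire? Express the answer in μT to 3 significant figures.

B ≈ 37.3 μT

Each long wire gives B = μ₀I/(2πd). Distances are d₁ = 0.035 m and d₂ = 0.0181 m.
B₁ = 1.41×10⁻⁴ T, B₂ = 1.03×10⁻⁴ T.
Between parallel currents the two contributions point in opposite directions, so they subtract. B = |B₁ − B₂| = |1.41×10⁻⁴ − 1.03×10⁻⁴| = 3.73×10⁻⁵ T.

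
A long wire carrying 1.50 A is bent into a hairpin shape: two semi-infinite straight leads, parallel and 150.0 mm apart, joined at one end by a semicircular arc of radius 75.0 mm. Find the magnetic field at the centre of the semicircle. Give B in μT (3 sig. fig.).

The semicircular arc contributes B_arc = μ₀I·π/(4πR) = μ₀I/(4R) = 6.28×10⁻⁶ T.
Each semi-infinite lead is at perpendicular distance R = 0.075 m from the centre, with the perpendicular foot at its near end, so it contributes μ₀I/(4πR); both point the same way, together 4.00×10⁻⁶ T.
Arc and leads all point the same direction: B = 6.28×10⁻⁶ + 4.00×10⁻⁶ = 1.03×10⁻⁵ T.

B ≈ 10.3 μT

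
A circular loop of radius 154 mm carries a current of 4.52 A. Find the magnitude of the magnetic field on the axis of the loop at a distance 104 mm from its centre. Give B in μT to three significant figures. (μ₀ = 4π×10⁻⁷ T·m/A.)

B ≈ 10.5 μT

On the axis of a circular loop, B = μ₀IR² / [2(R²+z²)^(3/2)].
R² + z² = (0.154)² + (0.104)² = 0.03453 m², and (R²+z²)^(3/2) = 6.42×10⁻³ m³.
B = (4π×10⁻⁷ × 4.52 × 0.02372) / (2 × 6.42×10⁻³) = 1.05×10⁻⁵ T.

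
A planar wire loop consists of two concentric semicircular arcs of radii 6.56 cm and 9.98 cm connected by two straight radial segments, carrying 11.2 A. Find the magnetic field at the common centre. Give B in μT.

The radial connectors point toward the centre, so dl × r̂ = 0 and they contribute nothing.
Each semicircle gives μ₀I/(4R): inner arc 5.36×10⁻⁵ T, outer arc 3.53×10⁻⁵ T.
The two arcs carry current in opposite angular senses, so their fields oppose: B = |5.36×10⁻⁵ − 3.53×10⁻⁵| = 1.84×10⁻⁵ T.

B ≈ 18.4 μT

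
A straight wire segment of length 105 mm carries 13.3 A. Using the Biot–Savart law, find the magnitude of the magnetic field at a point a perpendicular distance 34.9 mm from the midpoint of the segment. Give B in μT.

For a finite straight segment, B = (μ₀I/4πd)(sinθ₁ + sinθ₂), where θ₁, θ₂ are the angles from the perpendicular to each end.
The perpendicular from the point meets the wire at its midpoint, so each end is L/2 = 0.0525 m away along the wire.
sinθ₁ = 0.0525/√(0.0525²+0.0349²) = 0.8328; sinθ₂ = 0.0525/√(0.0525²+0.0349²) = 0.8328.
B = (4π×10⁻⁷ × 13.3) / (4π × 0.0349) × (0.8328 + 0.8328) = 6.35×10⁻⁵ T.

B ≈ 63.5 μT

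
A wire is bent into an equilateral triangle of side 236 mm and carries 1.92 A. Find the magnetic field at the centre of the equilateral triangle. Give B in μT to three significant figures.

Each side is a finite straight segment at perpendicular distance d = a/(2 tan(π/3)) = 0.06813 m from the centre, with end-angles ±π/3.
One side contributes B₁ = (μ₀I/4πd)·2 sin(π/3) = 4.88×10⁻⁶ T.
All 3 sides add in the same direction: B = 3 × 4.88×10⁻⁶ = 1.46×10⁻⁵ T.

B ≈ 14.6 μT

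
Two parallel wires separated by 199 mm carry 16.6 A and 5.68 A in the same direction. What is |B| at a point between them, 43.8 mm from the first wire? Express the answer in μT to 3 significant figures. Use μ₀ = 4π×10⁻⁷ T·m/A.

B ≈ 68.5 μT

Each long wire gives B = μ₀I/(2πd). Distances are d₁ = 0.0438 m and d₂ = 0.1552 m.
B₁ = 7.58×10⁻⁵ T, B₂ = 7.32×10⁻⁶ T.
Between parallel currents the two contributions point in opposite directions, so they subtract. B = |B₁ − B₂| = |7.58×10⁻⁵ − 7.32×10⁻⁶| = 6.85×10⁻⁵ T.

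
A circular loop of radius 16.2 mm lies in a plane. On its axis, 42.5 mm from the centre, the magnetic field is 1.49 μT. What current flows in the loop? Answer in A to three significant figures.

On the axis of a loop, B = μ₀IR²/[2(R²+z²)^(3/2)], so I = 2B(R²+z²)^(3/2)/(μ₀R²).
R² + z² = 0.0002624 + 0.001806 = 0.002069 m²; raised to 3/2 gives 9.41×10⁻⁵ m³.
I = 2 × 1.49×10⁻⁶ × 9.41×10⁻⁵ / (1.26×10⁻⁶ × 0.0002624) = 0.850 A.

I ≈ 0.850 A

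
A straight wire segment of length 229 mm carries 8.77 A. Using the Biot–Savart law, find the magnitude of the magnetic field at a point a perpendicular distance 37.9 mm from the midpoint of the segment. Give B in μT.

B ≈ 43.9 μT

For a finite straight segment, B = (μ₀I/4πd)(sinθ₁ + sinθ₂), where θ₁, θ₂ are the angles from the perpendicular to each end.
The perpendicular from the point meets the wire at its midpoint, so each end is L/2 = 0.1145 m away along the wire.
sinθ₁ = 0.1145/√(0.1145²+0.0379²) = 0.9493; sinθ₂ = 0.1145/√(0.1145²+0.0379²) = 0.9493.
B = (4π×10⁻⁷ × 8.77) / (4π × 0.0379) × (0.9493 + 0.9493) = 4.39×10⁻⁵ T.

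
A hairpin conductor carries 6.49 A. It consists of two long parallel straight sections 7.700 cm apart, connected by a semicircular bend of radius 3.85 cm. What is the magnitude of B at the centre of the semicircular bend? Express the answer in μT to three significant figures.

B ≈ 86.7 μT

The semicircular arc contributes B_arc = μ₀I·π/(4πR) = μ₀I/(4R) = 5.30×10⁻⁵ T.
Each semi-infinite lead is at perpendicular distance R = 0.0385 m from the centre, with the perpendicular foot at its near end, so it contributes μ₀I/(4πR); both point the same way, together 3.37×10⁻⁵ T.
Arc and leads all point the same direction: B = 5.30×10⁻⁵ + 3.37×10⁻⁵ = 8.67×10⁻⁵ T.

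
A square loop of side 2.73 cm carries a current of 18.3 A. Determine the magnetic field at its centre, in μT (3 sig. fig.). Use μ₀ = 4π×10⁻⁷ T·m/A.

B ≈ 758 μT

Each side is a finite straight segment at perpendicular distance d = a/(2 tan(π/4)) = 0.01365 m from the centre, with end-angles ±π/4.
One side contributes B₁ = (μ₀I/4πd)·2 sin(π/4) = 1.90×10⁻⁴ T.
All 4 sides add in the same direction: B = 4 × 1.90×10⁻⁴ = 7.58×10⁻⁴ T.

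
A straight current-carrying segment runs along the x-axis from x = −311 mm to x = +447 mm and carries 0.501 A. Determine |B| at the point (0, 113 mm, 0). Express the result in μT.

B ≈ 0.847 μT

For a finite straight segment, B = (μ₀I/4πd)(sinθ₁ + sinθ₂), where θ₁, θ₂ are the angles from the perpendicular to each end.
The perpendicular distance is d = 0.113 m; the end-offsets along the wire are a = 0.311 m and b = 0.447 m.
sinθ₁ = 0.311/√(0.311²+0.113²) = 0.9399; sinθ₂ = 0.447/√(0.447²+0.113²) = 0.9695.
B = (4π×10⁻⁷ × 0.501) / (4π × 0.113) × (0.9399 + 0.9695) = 8.47×10⁻⁷ T.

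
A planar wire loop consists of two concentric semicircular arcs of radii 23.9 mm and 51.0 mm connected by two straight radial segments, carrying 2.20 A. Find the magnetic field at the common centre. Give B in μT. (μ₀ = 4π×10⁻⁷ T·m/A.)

The radial connectors point toward the centre, so dl × r̂ = 0 and they contribute nothing.
Each semicircle gives μ₀I/(4R): inner arc 2.89×10⁻⁵ T, outer arc 1.36×10⁻⁵ T.
The two arcs carry current in opposite angular senses, so their fields oppose: B = |2.89×10⁻⁵ − 1.36×10⁻⁵| = 1.54×10⁻⁵ T.

B ≈ 15.4 μT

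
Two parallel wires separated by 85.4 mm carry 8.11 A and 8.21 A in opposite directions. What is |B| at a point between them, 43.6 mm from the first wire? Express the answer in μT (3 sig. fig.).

Each long wire gives B = μ₀I/(2πd). Distances are d₁ = 0.0436 m and d₂ = 0.0418 m.
B₁ = 3.72×10⁻⁵ T, B₂ = 3.93×10⁻⁵ T.
Between antiparallel currents both contributions point the same way, so they add. B = B₁ + B₂ = 3.72×10⁻⁵ + 3.93×10⁻⁵ = 7.65×10⁻⁵ T.

B ≈ 76.5 μT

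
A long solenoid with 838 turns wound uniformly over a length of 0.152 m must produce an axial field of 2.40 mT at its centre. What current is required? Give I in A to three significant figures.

I ≈ 0.346 A

Inside a long solenoid B = μ₀nI with n = 5513 m⁻¹, so I = B/(μ₀n).
I = 2.40×10⁻³ / (4π×10⁻⁷ × 5513) = 0.346 A.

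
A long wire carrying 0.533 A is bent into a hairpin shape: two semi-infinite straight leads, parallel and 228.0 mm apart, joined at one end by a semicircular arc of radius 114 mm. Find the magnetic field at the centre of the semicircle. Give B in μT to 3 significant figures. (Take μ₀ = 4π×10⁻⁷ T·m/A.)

The semicircular arc contributes B_arc = μ₀I·π/(4πR) = μ₀I/(4R) = 1.47×10⁻⁶ T.
Each semi-infinite lead is at perpendicular distance R = 0.114 m from the centre, with the perpendicular foot at its near end, so it contributes μ₀I/(4πR); both point the same way, together 9.35×10⁻⁷ T.
Arc and leads all point the same direction: B = 1.47×10⁻⁶ + 9.35×10⁻⁷ = 2.40×10⁻⁶ T.

B ≈ 2.40 μT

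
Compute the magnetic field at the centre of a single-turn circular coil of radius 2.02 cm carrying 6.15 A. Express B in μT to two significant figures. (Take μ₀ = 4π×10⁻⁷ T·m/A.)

B ≈ 190 μT

At the centre of a circular loop the Biot–Savart law gives B = μ₀I/(2R).
B = (4π×10⁻⁷ × 6.15) / (2 × 0.0202) = 1.91×10⁻⁴ T.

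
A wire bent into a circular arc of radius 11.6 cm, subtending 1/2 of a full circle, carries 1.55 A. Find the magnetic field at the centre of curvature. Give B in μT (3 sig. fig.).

B ≈ 4.20 μT

The Biot–Savart field of a circular arc at its centre is B = μ₀Iφ/(4πR), with φ = 3.142 rad.
B = (4π×10⁻⁷ × 1.55 × 3.142) / (4π × 0.116) = 4.20×10⁻⁶ T.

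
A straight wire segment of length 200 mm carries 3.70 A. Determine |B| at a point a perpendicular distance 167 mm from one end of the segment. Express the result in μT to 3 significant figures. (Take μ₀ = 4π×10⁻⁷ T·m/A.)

B ≈ 1.70 μT

For a finite straight segment, B = (μ₀I/4πd)(sinθ₁ + sinθ₂), where θ₁, θ₂ are the angles from the perpendicular to each end.
The perpendicular foot is at one end, so the two end-offsets along the wire are 0 and L = 0.2 m.
sinθ₁ = 0/√(0²+0.167²) = 0.0000; sinθ₂ = 0.2/√(0.2²+0.167²) = 0.7676.
B = (4π×10⁻⁷ × 3.70) / (4π × 0.167) × (0.0000 + 0.7676) = 1.70×10⁻⁶ T.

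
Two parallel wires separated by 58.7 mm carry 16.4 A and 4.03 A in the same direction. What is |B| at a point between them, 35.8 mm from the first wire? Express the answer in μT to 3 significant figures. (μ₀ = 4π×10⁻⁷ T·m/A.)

Each long wire gives B = μ₀I/(2πd). Distances are d₁ = 0.0358 m and d₂ = 0.0229 m.
B₁ = 9.16×10⁻⁵ T, B₂ = 3.52×10⁻⁵ T.
Between parallel currents the two contributions point in opposite directions, so they subtract. B = |B₁ − B₂| = |9.16×10⁻⁵ − 3.52×10⁻⁵| = 5.64×10⁻⁵ T.

B ≈ 56.4 μT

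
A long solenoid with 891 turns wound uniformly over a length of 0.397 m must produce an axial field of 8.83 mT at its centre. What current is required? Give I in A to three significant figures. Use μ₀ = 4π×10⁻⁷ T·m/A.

Inside a long solenoid B = μ₀nI with n = 2244 m⁻¹, so I = B/(μ₀n).
I = 8.83×10⁻³ / (4π×10⁻⁷ × 2244) = 3.13 A.

I ≈ 3.13 A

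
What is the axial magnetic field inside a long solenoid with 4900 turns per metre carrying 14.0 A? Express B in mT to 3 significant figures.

B ≈ 86.2 mT

Inside a long solenoid, B = μ₀nI with n = 4900 turns/m.
B = 4π×10⁻⁷ × 4900 × 14.0 = 8.62×10⁻² T.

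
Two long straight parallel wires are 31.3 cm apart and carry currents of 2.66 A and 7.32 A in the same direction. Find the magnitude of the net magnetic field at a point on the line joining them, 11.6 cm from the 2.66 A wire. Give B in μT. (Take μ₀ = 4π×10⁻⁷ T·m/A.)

B ≈ 2.85 μT

Each long wire gives B = μ₀I/(2πd). Distances are d₁ = 0.116 m and d₂ = 0.197 m.
B₁ = 4.59×10⁻⁶ T, B₂ = 7.43×10⁻⁶ T.
Between parallel currents the two contributions point in opposite directions, so they subtract. B = |B₁ − B₂| = |4.59×10⁻⁶ − 7.43×10⁻⁶| = 2.85×10⁻⁶ T.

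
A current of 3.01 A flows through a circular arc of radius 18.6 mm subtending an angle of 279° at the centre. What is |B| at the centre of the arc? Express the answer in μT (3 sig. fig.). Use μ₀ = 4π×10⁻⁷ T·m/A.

B ≈ 78.8 μT

The Biot–Savart field of a circular arc at its centre is B = μ₀Iφ/(4πR), with φ = 4.869 rad.
B = (4π×10⁻⁷ × 3.01 × 4.869) / (4π × 0.0186) = 7.88×10⁻⁵ T.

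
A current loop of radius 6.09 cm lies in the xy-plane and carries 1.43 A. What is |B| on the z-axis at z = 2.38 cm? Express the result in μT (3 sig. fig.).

B ≈ 11.9 μT

On the axis of a circular loop, B = μ₀IR² / [2(R²+z²)^(3/2)].
R² + z² = (0.0609)² + (0.0238)² = 0.004275 m², and (R²+z²)^(3/2) = 2.80×10⁻⁴ m³.
B = (4π×10⁻⁷ × 1.43 × 0.003709) / (2 × 2.80×10⁻⁴) = 1.19×10⁻⁵ T.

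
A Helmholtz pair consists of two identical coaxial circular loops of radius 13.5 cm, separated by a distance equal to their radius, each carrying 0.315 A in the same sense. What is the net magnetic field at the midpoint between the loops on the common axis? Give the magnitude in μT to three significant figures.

B ≈ 2.10 μT

Each loop contributes B = μ₀IR²/[2(R²+z²)^(3/2)] on the axis, with z measured from that loop.
Loop 1 (z = 0.0675 m): B₁ = 1.05×10⁻⁶ T. Loop 2 (z = 0.0675 m): B₂ = 1.05×10⁻⁶ T.
The fields add: B = B₁ + B₂ = 2.10×10⁻⁶ T.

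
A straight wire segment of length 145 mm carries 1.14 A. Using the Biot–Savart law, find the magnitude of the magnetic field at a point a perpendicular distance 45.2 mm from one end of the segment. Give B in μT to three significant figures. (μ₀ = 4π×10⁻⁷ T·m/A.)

B ≈ 2.41 μT

For a finite straight segment, B = (μ₀I/4πd)(sinθ₁ + sinθ₂), where θ₁, θ₂ are the angles from the perpendicular to each end.
The perpendicular foot is at one end, so the two end-offsets along the wire are 0 and L = 0.145 m.
sinθ₁ = 0/√(0²+0.0452²) = 0.0000; sinθ₂ = 0.145/√(0.145²+0.0452²) = 0.9547.
B = (4π×10⁻⁷ × 1.14) / (4π × 0.0452) × (0.0000 + 0.9547) = 2.41×10⁻⁶ T.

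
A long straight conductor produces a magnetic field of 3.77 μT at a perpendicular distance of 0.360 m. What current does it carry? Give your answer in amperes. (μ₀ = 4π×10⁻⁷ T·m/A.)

I ≈ 6.79 A

For a long straight wire B = μ₀I/(2πd), so I = 2πdB/μ₀.
I = 2π × 0.36 × 3.77×10⁻⁶ / (4π×10⁻⁷) = 6.79 A.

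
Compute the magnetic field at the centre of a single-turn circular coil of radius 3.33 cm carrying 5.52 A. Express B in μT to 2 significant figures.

At the centre of a circular loop the Biot–Savart law gives B = μ₀I/(2R).
B = (4π×10⁻⁷ × 5.52) / (2 × 0.0333) = 1.04×10⁻⁴ T.

B ≈ 100 μT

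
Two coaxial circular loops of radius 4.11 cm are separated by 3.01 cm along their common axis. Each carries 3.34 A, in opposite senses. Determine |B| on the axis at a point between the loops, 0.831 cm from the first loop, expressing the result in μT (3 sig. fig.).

Each loop contributes B = μ₀IR²/[2(R²+z²)^(3/2)] on the axis, with z measured from that loop.
Loop 1 (z = 0.00831 m): B₁ = 4.81×10⁻⁵ T. Loop 2 (z = 0.02179 m): B₂ = 3.52×10⁻⁵ T.
The fields oppose: B = |B₁ − B₂| = 1.29×10⁻⁵ T.

B ≈ 12.9 μT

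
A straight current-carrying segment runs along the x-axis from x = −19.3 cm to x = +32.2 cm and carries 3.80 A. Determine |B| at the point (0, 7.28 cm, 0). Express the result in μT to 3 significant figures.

For a finite straight segment, B = (μ₀I/4πd)(sinθ₁ + sinθ₂), where θ₁, θ₂ are the angles from the perpendicular to each end.
The perpendicular distance is d = 0.0728 m; the end-offsets along the wire are a = 0.193 m and b = 0.322 m.
sinθ₁ = 0.193/√(0.193²+0.0728²) = 0.9357; sinθ₂ = 0.322/√(0.322²+0.0728²) = 0.9754.
B = (4π×10⁻⁷ × 3.80) / (4π × 0.0728) × (0.9357 + 0.9754) = 9.98×10⁻⁶ T.

B ≈ 9.98 μT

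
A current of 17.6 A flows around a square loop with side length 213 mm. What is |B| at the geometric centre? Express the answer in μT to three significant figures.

Each side is a finite straight segment at perpendicular distance d = a/(2 tan(π/4)) = 0.1065 m from the centre, with end-angles ±π/4.
One side contributes B₁ = (μ₀I/4πd)·2 sin(π/4) = 2.34×10⁻⁵ T.
All 4 sides add in the same direction: B = 4 × 2.34×10⁻⁵ = 9.35×10⁻⁵ T.

B ≈ 93.5 μT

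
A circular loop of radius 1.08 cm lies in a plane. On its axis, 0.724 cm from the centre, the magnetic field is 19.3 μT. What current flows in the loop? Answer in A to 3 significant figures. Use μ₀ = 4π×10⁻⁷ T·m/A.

I ≈ 0.579 A

On the axis of a loop, B = μ₀IR²/[2(R²+z²)^(3/2)], so I = 2B(R²+z²)^(3/2)/(μ₀R²).
R² + z² = 0.0001166 + 5.242×10⁻⁵ = 0.0001691 m²; raised to 3/2 gives 2.20×10⁻⁶ m³.
I = 2 × 1.93×10⁻⁵ × 2.20×10⁻⁶ / (1.26×10⁻⁶ × 0.0001166) = 0.579 A.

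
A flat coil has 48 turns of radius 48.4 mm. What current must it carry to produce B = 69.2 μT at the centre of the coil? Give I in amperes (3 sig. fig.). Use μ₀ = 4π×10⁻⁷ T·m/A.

I ≈ 0.111 A

For an N-turn coil, B = Nμ₀I/(2R) with R = 0.0484 m, so I = 2RB/(Nμ₀) = 2 × 0.0484 × 6.92×10⁻⁵ / (48 × 4π×10⁻⁷) = 0.111 A.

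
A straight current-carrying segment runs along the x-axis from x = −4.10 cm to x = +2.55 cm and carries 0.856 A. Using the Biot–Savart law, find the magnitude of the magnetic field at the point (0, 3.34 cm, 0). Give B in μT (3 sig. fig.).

For a finite straight segment, B = (μ₀I/4πd)(sinθ₁ + sinθ₂), where θ₁, θ₂ are the angles from the perpendicular to each end.
The perpendicular distance is d = 0.0334 m; the end-offsets along the wire are a = 0.041 m and b = 0.0255 m.
sinθ₁ = 0.041/√(0.041²+0.0334²) = 0.7753; sinθ₂ = 0.0255/√(0.0255²+0.0334²) = 0.6068.
B = (4π×10⁻⁷ × 0.856) / (4π × 0.0334) × (0.7753 + 0.6068) = 3.54×10⁻⁶ T.

B ≈ 3.54 μT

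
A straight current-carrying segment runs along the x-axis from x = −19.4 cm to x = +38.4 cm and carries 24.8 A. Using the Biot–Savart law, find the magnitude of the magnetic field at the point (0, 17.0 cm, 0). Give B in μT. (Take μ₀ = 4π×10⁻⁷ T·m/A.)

B ≈ 24.3 μT

For a finite straight segment, B = (μ₀I/4πd)(sinθ₁ + sinθ₂), where θ₁, θ₂ are the angles from the perpendicular to each end.
The perpendicular distance is d = 0.17 m; the end-offsets along the wire are a = 0.194 m and b = 0.384 m.
sinθ₁ = 0.194/√(0.194²+0.17²) = 0.7521; sinθ₂ = 0.384/√(0.384²+0.17²) = 0.9144.
B = (4π×10⁻⁷ × 24.8) / (4π × 0.17) × (0.7521 + 0.9144) = 2.43×10⁻⁵ T.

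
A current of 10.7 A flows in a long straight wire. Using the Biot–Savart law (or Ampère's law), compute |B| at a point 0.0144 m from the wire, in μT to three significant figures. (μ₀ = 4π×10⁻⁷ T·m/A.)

B ≈ 149 μT

For an infinitely long straight wire, B = μ₀I/(2πd).
B = (4π×10⁻⁷ × 10.7) / (2π × 0.0144) = 1.49×10⁻⁴ T.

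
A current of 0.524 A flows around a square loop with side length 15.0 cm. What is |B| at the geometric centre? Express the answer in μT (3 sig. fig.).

Each side is a finite straight segment at perpendicular distance d = a/(2 tan(π/4)) = 0.075 m from the centre, with end-angles ±π/4.
One side contributes B₁ = (μ₀I/4πd)·2 sin(π/4) = 9.88×10⁻⁷ T.
All 4 sides add in the same direction: B = 4 × 9.88×10⁻⁷ = 3.95×10⁻⁶ T.

B ≈ 3.95 μT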